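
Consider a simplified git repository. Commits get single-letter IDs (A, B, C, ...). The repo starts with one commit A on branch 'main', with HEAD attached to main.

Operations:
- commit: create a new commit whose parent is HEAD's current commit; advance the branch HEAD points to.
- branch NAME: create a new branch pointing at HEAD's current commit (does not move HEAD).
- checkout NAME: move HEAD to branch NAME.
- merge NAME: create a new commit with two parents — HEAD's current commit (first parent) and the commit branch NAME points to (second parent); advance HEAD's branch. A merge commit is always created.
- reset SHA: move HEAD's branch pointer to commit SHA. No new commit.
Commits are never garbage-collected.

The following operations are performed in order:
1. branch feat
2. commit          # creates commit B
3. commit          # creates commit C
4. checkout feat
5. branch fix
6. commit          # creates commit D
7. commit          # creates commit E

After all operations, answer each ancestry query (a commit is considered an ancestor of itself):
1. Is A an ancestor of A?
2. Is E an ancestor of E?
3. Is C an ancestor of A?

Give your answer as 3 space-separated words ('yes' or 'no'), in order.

Answer: yes yes no

Derivation:
After op 1 (branch): HEAD=main@A [feat=A main=A]
After op 2 (commit): HEAD=main@B [feat=A main=B]
After op 3 (commit): HEAD=main@C [feat=A main=C]
After op 4 (checkout): HEAD=feat@A [feat=A main=C]
After op 5 (branch): HEAD=feat@A [feat=A fix=A main=C]
After op 6 (commit): HEAD=feat@D [feat=D fix=A main=C]
After op 7 (commit): HEAD=feat@E [feat=E fix=A main=C]
ancestors(A) = {A}; A in? yes
ancestors(E) = {A,D,E}; E in? yes
ancestors(A) = {A}; C in? no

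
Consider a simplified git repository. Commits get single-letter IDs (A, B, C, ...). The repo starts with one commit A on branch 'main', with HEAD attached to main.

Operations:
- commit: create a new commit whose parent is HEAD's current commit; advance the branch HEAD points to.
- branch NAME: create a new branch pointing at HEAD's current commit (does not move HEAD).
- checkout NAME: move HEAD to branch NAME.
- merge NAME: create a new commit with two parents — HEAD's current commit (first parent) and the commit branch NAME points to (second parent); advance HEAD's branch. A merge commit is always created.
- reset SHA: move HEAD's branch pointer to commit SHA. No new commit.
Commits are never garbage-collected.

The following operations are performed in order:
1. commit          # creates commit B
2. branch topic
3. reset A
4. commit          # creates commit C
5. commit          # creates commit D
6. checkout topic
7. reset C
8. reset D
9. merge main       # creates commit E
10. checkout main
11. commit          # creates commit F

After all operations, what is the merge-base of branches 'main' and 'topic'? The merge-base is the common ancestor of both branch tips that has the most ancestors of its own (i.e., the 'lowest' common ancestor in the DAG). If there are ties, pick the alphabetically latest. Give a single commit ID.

Answer: D

Derivation:
After op 1 (commit): HEAD=main@B [main=B]
After op 2 (branch): HEAD=main@B [main=B topic=B]
After op 3 (reset): HEAD=main@A [main=A topic=B]
After op 4 (commit): HEAD=main@C [main=C topic=B]
After op 5 (commit): HEAD=main@D [main=D topic=B]
After op 6 (checkout): HEAD=topic@B [main=D topic=B]
After op 7 (reset): HEAD=topic@C [main=D topic=C]
After op 8 (reset): HEAD=topic@D [main=D topic=D]
After op 9 (merge): HEAD=topic@E [main=D topic=E]
After op 10 (checkout): HEAD=main@D [main=D topic=E]
After op 11 (commit): HEAD=main@F [main=F topic=E]
ancestors(main=F): ['A', 'C', 'D', 'F']
ancestors(topic=E): ['A', 'C', 'D', 'E']
common: ['A', 'C', 'D']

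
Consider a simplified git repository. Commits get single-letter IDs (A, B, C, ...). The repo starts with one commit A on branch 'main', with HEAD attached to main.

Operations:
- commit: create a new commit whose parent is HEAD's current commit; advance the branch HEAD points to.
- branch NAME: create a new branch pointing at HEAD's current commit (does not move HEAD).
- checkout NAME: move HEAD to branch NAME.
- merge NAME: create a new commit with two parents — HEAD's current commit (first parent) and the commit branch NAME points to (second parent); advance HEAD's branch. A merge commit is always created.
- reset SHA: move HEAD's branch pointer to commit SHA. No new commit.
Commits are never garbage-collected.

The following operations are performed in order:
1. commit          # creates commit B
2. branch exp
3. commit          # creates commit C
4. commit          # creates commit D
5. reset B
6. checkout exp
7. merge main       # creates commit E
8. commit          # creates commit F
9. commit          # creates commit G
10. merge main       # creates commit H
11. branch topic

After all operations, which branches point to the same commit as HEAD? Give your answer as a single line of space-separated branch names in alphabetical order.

Answer: exp topic

Derivation:
After op 1 (commit): HEAD=main@B [main=B]
After op 2 (branch): HEAD=main@B [exp=B main=B]
After op 3 (commit): HEAD=main@C [exp=B main=C]
After op 4 (commit): HEAD=main@D [exp=B main=D]
After op 5 (reset): HEAD=main@B [exp=B main=B]
After op 6 (checkout): HEAD=exp@B [exp=B main=B]
After op 7 (merge): HEAD=exp@E [exp=E main=B]
After op 8 (commit): HEAD=exp@F [exp=F main=B]
After op 9 (commit): HEAD=exp@G [exp=G main=B]
After op 10 (merge): HEAD=exp@H [exp=H main=B]
After op 11 (branch): HEAD=exp@H [exp=H main=B topic=H]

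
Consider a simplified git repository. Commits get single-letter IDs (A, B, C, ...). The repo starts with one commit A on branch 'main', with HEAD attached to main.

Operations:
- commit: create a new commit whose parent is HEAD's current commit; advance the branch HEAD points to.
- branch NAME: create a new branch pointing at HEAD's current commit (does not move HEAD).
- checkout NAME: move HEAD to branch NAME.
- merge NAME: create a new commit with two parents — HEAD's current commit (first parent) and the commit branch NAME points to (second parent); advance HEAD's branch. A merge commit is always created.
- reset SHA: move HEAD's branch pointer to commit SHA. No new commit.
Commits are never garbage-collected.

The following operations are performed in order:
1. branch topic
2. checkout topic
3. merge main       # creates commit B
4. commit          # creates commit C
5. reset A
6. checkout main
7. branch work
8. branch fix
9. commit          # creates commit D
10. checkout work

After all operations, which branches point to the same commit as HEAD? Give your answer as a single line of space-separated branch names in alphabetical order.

Answer: fix topic work

Derivation:
After op 1 (branch): HEAD=main@A [main=A topic=A]
After op 2 (checkout): HEAD=topic@A [main=A topic=A]
After op 3 (merge): HEAD=topic@B [main=A topic=B]
After op 4 (commit): HEAD=topic@C [main=A topic=C]
After op 5 (reset): HEAD=topic@A [main=A topic=A]
After op 6 (checkout): HEAD=main@A [main=A topic=A]
After op 7 (branch): HEAD=main@A [main=A topic=A work=A]
After op 8 (branch): HEAD=main@A [fix=A main=A topic=A work=A]
After op 9 (commit): HEAD=main@D [fix=A main=D topic=A work=A]
After op 10 (checkout): HEAD=work@A [fix=A main=D topic=A work=A]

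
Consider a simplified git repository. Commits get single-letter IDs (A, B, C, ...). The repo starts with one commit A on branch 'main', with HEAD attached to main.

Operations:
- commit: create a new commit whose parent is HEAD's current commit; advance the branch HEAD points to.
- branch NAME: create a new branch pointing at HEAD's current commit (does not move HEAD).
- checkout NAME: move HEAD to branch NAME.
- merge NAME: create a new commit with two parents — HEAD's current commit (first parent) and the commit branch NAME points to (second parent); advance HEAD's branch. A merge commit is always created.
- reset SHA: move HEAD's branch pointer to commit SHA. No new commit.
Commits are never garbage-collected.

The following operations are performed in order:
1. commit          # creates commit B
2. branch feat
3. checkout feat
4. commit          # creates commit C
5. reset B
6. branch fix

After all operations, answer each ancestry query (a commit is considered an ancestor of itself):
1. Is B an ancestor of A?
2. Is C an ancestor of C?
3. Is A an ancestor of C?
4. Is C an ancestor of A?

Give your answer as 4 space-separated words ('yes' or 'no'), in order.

After op 1 (commit): HEAD=main@B [main=B]
After op 2 (branch): HEAD=main@B [feat=B main=B]
After op 3 (checkout): HEAD=feat@B [feat=B main=B]
After op 4 (commit): HEAD=feat@C [feat=C main=B]
After op 5 (reset): HEAD=feat@B [feat=B main=B]
After op 6 (branch): HEAD=feat@B [feat=B fix=B main=B]
ancestors(A) = {A}; B in? no
ancestors(C) = {A,B,C}; C in? yes
ancestors(C) = {A,B,C}; A in? yes
ancestors(A) = {A}; C in? no

Answer: no yes yes no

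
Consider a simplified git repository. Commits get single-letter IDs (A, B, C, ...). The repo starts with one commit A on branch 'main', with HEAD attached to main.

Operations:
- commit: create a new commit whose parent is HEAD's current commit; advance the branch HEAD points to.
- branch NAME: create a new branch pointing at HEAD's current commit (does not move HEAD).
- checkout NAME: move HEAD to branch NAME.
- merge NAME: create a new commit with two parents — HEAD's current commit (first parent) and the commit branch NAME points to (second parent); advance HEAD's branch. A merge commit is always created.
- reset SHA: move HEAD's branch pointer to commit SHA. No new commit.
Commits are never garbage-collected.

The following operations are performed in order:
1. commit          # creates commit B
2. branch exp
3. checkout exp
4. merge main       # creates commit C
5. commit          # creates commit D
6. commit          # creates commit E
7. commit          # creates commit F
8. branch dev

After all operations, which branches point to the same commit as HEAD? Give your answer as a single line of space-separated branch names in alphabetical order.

Answer: dev exp

Derivation:
After op 1 (commit): HEAD=main@B [main=B]
After op 2 (branch): HEAD=main@B [exp=B main=B]
After op 3 (checkout): HEAD=exp@B [exp=B main=B]
After op 4 (merge): HEAD=exp@C [exp=C main=B]
After op 5 (commit): HEAD=exp@D [exp=D main=B]
After op 6 (commit): HEAD=exp@E [exp=E main=B]
After op 7 (commit): HEAD=exp@F [exp=F main=B]
After op 8 (branch): HEAD=exp@F [dev=F exp=F main=B]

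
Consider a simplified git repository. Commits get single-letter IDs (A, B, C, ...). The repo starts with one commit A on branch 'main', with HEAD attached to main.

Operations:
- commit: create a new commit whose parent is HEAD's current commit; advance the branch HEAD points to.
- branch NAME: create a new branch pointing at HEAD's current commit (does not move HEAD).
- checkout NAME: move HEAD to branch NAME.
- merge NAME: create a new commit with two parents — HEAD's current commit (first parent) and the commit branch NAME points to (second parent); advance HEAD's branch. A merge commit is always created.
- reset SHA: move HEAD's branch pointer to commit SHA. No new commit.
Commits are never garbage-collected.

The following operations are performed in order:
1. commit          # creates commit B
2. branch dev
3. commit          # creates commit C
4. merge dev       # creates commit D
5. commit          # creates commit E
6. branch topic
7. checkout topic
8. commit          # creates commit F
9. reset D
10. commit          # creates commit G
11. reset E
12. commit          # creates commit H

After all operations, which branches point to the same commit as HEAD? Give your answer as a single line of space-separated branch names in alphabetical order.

Answer: topic

Derivation:
After op 1 (commit): HEAD=main@B [main=B]
After op 2 (branch): HEAD=main@B [dev=B main=B]
After op 3 (commit): HEAD=main@C [dev=B main=C]
After op 4 (merge): HEAD=main@D [dev=B main=D]
After op 5 (commit): HEAD=main@E [dev=B main=E]
After op 6 (branch): HEAD=main@E [dev=B main=E topic=E]
After op 7 (checkout): HEAD=topic@E [dev=B main=E topic=E]
After op 8 (commit): HEAD=topic@F [dev=B main=E topic=F]
After op 9 (reset): HEAD=topic@D [dev=B main=E topic=D]
After op 10 (commit): HEAD=topic@G [dev=B main=E topic=G]
After op 11 (reset): HEAD=topic@E [dev=B main=E topic=E]
After op 12 (commit): HEAD=topic@H [dev=B main=E topic=H]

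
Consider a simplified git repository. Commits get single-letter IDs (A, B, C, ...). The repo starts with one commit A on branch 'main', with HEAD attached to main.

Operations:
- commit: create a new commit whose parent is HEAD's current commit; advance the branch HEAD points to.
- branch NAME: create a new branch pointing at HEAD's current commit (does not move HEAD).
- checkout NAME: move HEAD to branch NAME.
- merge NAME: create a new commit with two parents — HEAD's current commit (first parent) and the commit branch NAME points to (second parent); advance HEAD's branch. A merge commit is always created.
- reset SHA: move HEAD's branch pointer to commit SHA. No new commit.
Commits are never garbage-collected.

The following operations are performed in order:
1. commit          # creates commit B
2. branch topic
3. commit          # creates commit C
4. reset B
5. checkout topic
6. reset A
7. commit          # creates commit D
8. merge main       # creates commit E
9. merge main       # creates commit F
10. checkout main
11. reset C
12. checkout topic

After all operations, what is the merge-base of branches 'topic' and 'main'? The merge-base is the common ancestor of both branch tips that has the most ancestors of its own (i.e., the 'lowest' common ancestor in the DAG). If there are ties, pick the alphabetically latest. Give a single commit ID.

After op 1 (commit): HEAD=main@B [main=B]
After op 2 (branch): HEAD=main@B [main=B topic=B]
After op 3 (commit): HEAD=main@C [main=C topic=B]
After op 4 (reset): HEAD=main@B [main=B topic=B]
After op 5 (checkout): HEAD=topic@B [main=B topic=B]
After op 6 (reset): HEAD=topic@A [main=B topic=A]
After op 7 (commit): HEAD=topic@D [main=B topic=D]
After op 8 (merge): HEAD=topic@E [main=B topic=E]
After op 9 (merge): HEAD=topic@F [main=B topic=F]
After op 10 (checkout): HEAD=main@B [main=B topic=F]
After op 11 (reset): HEAD=main@C [main=C topic=F]
After op 12 (checkout): HEAD=topic@F [main=C topic=F]
ancestors(topic=F): ['A', 'B', 'D', 'E', 'F']
ancestors(main=C): ['A', 'B', 'C']
common: ['A', 'B']

Answer: B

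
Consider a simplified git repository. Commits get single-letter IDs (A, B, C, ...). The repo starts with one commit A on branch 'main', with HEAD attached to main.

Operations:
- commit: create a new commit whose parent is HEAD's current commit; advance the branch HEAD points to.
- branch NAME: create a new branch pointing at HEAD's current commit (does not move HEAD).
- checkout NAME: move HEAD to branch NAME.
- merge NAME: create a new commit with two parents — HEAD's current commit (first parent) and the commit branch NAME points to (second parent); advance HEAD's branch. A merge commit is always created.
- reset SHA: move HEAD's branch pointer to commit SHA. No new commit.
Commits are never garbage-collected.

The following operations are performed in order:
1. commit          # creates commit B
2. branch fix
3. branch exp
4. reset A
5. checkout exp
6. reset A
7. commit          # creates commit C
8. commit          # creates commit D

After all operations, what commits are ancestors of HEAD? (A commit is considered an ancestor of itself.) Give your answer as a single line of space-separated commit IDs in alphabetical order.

After op 1 (commit): HEAD=main@B [main=B]
After op 2 (branch): HEAD=main@B [fix=B main=B]
After op 3 (branch): HEAD=main@B [exp=B fix=B main=B]
After op 4 (reset): HEAD=main@A [exp=B fix=B main=A]
After op 5 (checkout): HEAD=exp@B [exp=B fix=B main=A]
After op 6 (reset): HEAD=exp@A [exp=A fix=B main=A]
After op 7 (commit): HEAD=exp@C [exp=C fix=B main=A]
After op 8 (commit): HEAD=exp@D [exp=D fix=B main=A]

Answer: A C D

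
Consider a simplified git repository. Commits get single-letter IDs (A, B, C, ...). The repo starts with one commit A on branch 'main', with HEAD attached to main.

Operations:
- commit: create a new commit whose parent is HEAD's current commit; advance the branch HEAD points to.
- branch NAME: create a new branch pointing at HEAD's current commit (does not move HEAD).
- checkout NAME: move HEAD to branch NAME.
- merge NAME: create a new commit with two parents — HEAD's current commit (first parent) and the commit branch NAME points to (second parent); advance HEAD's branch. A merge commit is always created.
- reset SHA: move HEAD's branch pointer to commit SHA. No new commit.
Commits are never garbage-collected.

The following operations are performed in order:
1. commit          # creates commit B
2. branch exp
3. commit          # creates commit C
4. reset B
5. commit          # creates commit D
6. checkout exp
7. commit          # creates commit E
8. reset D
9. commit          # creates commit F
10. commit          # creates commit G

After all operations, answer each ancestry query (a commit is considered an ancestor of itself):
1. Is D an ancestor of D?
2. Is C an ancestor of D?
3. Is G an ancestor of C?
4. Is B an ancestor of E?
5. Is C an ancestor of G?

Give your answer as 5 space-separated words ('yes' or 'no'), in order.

Answer: yes no no yes no

Derivation:
After op 1 (commit): HEAD=main@B [main=B]
After op 2 (branch): HEAD=main@B [exp=B main=B]
After op 3 (commit): HEAD=main@C [exp=B main=C]
After op 4 (reset): HEAD=main@B [exp=B main=B]
After op 5 (commit): HEAD=main@D [exp=B main=D]
After op 6 (checkout): HEAD=exp@B [exp=B main=D]
After op 7 (commit): HEAD=exp@E [exp=E main=D]
After op 8 (reset): HEAD=exp@D [exp=D main=D]
After op 9 (commit): HEAD=exp@F [exp=F main=D]
After op 10 (commit): HEAD=exp@G [exp=G main=D]
ancestors(D) = {A,B,D}; D in? yes
ancestors(D) = {A,B,D}; C in? no
ancestors(C) = {A,B,C}; G in? no
ancestors(E) = {A,B,E}; B in? yes
ancestors(G) = {A,B,D,F,G}; C in? no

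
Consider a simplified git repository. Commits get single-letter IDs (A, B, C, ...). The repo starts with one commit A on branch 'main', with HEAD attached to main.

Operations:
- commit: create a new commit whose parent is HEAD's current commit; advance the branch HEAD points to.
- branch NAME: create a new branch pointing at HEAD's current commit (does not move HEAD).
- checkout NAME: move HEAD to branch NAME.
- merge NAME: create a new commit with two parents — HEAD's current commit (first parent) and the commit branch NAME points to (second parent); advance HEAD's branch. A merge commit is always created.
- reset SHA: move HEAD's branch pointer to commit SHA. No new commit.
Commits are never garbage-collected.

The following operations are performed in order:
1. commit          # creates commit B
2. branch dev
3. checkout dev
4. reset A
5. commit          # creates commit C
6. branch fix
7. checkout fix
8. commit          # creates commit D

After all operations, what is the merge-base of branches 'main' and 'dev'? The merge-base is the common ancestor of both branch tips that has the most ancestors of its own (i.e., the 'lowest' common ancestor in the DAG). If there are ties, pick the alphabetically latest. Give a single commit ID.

After op 1 (commit): HEAD=main@B [main=B]
After op 2 (branch): HEAD=main@B [dev=B main=B]
After op 3 (checkout): HEAD=dev@B [dev=B main=B]
After op 4 (reset): HEAD=dev@A [dev=A main=B]
After op 5 (commit): HEAD=dev@C [dev=C main=B]
After op 6 (branch): HEAD=dev@C [dev=C fix=C main=B]
After op 7 (checkout): HEAD=fix@C [dev=C fix=C main=B]
After op 8 (commit): HEAD=fix@D [dev=C fix=D main=B]
ancestors(main=B): ['A', 'B']
ancestors(dev=C): ['A', 'C']
common: ['A']

Answer: A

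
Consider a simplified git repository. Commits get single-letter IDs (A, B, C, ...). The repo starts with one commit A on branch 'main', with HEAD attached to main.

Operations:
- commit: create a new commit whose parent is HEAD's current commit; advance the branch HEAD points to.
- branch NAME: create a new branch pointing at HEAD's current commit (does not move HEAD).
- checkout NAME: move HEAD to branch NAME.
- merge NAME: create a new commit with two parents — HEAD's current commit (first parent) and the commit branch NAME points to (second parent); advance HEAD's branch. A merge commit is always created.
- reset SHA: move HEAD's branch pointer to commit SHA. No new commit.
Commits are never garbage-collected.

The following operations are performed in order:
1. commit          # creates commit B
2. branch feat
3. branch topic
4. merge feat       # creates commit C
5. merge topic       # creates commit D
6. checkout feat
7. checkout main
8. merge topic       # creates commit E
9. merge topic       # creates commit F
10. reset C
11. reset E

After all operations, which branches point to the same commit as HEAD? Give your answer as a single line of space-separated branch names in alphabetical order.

After op 1 (commit): HEAD=main@B [main=B]
After op 2 (branch): HEAD=main@B [feat=B main=B]
After op 3 (branch): HEAD=main@B [feat=B main=B topic=B]
After op 4 (merge): HEAD=main@C [feat=B main=C topic=B]
After op 5 (merge): HEAD=main@D [feat=B main=D topic=B]
After op 6 (checkout): HEAD=feat@B [feat=B main=D topic=B]
After op 7 (checkout): HEAD=main@D [feat=B main=D topic=B]
After op 8 (merge): HEAD=main@E [feat=B main=E topic=B]
After op 9 (merge): HEAD=main@F [feat=B main=F topic=B]
After op 10 (reset): HEAD=main@C [feat=B main=C topic=B]
After op 11 (reset): HEAD=main@E [feat=B main=E topic=B]

Answer: main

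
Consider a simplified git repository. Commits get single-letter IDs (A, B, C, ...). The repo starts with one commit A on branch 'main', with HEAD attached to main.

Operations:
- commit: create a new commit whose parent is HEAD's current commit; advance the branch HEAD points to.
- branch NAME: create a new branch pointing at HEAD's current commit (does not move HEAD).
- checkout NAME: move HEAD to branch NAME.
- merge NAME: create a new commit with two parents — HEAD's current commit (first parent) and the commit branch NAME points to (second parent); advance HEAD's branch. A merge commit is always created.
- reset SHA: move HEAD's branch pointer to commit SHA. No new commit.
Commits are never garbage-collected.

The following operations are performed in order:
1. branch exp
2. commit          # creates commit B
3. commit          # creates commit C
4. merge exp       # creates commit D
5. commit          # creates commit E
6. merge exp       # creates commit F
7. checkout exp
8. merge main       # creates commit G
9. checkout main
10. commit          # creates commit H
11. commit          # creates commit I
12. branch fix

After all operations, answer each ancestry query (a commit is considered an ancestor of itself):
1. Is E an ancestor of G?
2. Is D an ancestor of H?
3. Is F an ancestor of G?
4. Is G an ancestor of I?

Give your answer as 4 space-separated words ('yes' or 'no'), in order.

After op 1 (branch): HEAD=main@A [exp=A main=A]
After op 2 (commit): HEAD=main@B [exp=A main=B]
After op 3 (commit): HEAD=main@C [exp=A main=C]
After op 4 (merge): HEAD=main@D [exp=A main=D]
After op 5 (commit): HEAD=main@E [exp=A main=E]
After op 6 (merge): HEAD=main@F [exp=A main=F]
After op 7 (checkout): HEAD=exp@A [exp=A main=F]
After op 8 (merge): HEAD=exp@G [exp=G main=F]
After op 9 (checkout): HEAD=main@F [exp=G main=F]
After op 10 (commit): HEAD=main@H [exp=G main=H]
After op 11 (commit): HEAD=main@I [exp=G main=I]
After op 12 (branch): HEAD=main@I [exp=G fix=I main=I]
ancestors(G) = {A,B,C,D,E,F,G}; E in? yes
ancestors(H) = {A,B,C,D,E,F,H}; D in? yes
ancestors(G) = {A,B,C,D,E,F,G}; F in? yes
ancestors(I) = {A,B,C,D,E,F,H,I}; G in? no

Answer: yes yes yes no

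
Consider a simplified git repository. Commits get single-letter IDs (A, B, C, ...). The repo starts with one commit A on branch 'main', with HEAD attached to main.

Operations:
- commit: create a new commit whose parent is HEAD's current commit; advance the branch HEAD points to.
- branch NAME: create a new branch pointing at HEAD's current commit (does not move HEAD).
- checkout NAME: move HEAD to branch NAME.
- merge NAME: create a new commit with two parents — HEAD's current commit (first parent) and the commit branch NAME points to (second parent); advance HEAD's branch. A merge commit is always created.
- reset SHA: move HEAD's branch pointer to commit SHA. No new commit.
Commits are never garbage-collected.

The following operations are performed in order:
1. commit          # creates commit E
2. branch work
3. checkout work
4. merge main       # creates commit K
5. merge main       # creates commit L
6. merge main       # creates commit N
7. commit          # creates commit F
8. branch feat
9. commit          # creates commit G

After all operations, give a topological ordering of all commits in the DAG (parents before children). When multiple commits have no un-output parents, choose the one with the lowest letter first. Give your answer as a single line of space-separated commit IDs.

Answer: A E K L N F G

Derivation:
After op 1 (commit): HEAD=main@E [main=E]
After op 2 (branch): HEAD=main@E [main=E work=E]
After op 3 (checkout): HEAD=work@E [main=E work=E]
After op 4 (merge): HEAD=work@K [main=E work=K]
After op 5 (merge): HEAD=work@L [main=E work=L]
After op 6 (merge): HEAD=work@N [main=E work=N]
After op 7 (commit): HEAD=work@F [main=E work=F]
After op 8 (branch): HEAD=work@F [feat=F main=E work=F]
After op 9 (commit): HEAD=work@G [feat=F main=E work=G]
commit A: parents=[]
commit E: parents=['A']
commit F: parents=['N']
commit G: parents=['F']
commit K: parents=['E', 'E']
commit L: parents=['K', 'E']
commit N: parents=['L', 'E']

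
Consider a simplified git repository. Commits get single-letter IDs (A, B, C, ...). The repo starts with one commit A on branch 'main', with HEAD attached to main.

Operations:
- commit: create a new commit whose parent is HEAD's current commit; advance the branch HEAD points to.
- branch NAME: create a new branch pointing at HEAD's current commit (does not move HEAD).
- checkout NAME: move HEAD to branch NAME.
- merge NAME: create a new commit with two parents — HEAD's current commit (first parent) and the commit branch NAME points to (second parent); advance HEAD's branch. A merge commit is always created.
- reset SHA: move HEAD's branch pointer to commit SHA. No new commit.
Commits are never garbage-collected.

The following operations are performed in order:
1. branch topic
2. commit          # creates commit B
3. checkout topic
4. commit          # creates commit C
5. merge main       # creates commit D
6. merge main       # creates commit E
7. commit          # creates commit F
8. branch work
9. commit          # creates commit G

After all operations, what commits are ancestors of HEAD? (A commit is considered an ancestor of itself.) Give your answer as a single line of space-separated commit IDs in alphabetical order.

After op 1 (branch): HEAD=main@A [main=A topic=A]
After op 2 (commit): HEAD=main@B [main=B topic=A]
After op 3 (checkout): HEAD=topic@A [main=B topic=A]
After op 4 (commit): HEAD=topic@C [main=B topic=C]
After op 5 (merge): HEAD=topic@D [main=B topic=D]
After op 6 (merge): HEAD=topic@E [main=B topic=E]
After op 7 (commit): HEAD=topic@F [main=B topic=F]
After op 8 (branch): HEAD=topic@F [main=B topic=F work=F]
After op 9 (commit): HEAD=topic@G [main=B topic=G work=F]

Answer: A B C D E F G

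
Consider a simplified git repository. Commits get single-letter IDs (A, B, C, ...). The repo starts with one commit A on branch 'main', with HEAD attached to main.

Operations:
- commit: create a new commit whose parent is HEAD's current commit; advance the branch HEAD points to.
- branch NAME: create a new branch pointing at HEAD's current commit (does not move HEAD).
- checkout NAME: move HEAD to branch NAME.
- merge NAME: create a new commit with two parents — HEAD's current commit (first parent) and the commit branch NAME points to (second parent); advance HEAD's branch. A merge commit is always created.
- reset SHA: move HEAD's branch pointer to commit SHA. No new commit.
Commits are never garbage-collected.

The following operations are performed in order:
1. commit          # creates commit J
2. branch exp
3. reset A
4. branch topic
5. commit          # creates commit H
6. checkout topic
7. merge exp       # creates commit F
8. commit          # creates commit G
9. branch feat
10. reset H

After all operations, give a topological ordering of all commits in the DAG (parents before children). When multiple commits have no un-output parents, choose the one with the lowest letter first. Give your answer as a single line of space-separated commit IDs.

After op 1 (commit): HEAD=main@J [main=J]
After op 2 (branch): HEAD=main@J [exp=J main=J]
After op 3 (reset): HEAD=main@A [exp=J main=A]
After op 4 (branch): HEAD=main@A [exp=J main=A topic=A]
After op 5 (commit): HEAD=main@H [exp=J main=H topic=A]
After op 6 (checkout): HEAD=topic@A [exp=J main=H topic=A]
After op 7 (merge): HEAD=topic@F [exp=J main=H topic=F]
After op 8 (commit): HEAD=topic@G [exp=J main=H topic=G]
After op 9 (branch): HEAD=topic@G [exp=J feat=G main=H topic=G]
After op 10 (reset): HEAD=topic@H [exp=J feat=G main=H topic=H]
commit A: parents=[]
commit F: parents=['A', 'J']
commit G: parents=['F']
commit H: parents=['A']
commit J: parents=['A']

Answer: A H J F G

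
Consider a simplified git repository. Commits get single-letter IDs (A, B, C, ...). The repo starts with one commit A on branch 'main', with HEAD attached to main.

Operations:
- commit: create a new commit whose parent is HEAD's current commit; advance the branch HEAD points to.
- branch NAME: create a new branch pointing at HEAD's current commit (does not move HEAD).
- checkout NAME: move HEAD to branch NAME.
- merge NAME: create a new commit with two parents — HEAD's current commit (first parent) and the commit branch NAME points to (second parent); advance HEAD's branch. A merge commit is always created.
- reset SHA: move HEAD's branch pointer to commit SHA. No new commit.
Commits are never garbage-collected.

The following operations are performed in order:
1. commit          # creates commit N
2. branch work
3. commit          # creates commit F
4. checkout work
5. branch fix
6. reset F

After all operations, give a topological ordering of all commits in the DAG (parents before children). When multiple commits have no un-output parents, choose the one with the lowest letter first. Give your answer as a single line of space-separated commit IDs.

Answer: A N F

Derivation:
After op 1 (commit): HEAD=main@N [main=N]
After op 2 (branch): HEAD=main@N [main=N work=N]
After op 3 (commit): HEAD=main@F [main=F work=N]
After op 4 (checkout): HEAD=work@N [main=F work=N]
After op 5 (branch): HEAD=work@N [fix=N main=F work=N]
After op 6 (reset): HEAD=work@F [fix=N main=F work=F]
commit A: parents=[]
commit F: parents=['N']
commit N: parents=['A']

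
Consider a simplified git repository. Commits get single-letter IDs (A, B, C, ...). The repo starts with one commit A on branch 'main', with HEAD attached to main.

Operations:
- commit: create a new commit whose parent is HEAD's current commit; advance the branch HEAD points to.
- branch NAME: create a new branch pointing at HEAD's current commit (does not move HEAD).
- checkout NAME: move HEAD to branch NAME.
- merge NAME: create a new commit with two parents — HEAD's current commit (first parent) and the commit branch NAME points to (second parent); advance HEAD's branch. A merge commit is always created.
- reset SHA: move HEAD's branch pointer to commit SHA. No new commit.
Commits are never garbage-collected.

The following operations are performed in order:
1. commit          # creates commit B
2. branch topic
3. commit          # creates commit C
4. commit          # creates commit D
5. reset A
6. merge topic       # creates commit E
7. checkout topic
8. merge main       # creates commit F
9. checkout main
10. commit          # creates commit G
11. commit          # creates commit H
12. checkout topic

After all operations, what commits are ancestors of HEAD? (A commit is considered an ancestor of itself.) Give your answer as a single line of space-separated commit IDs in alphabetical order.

After op 1 (commit): HEAD=main@B [main=B]
After op 2 (branch): HEAD=main@B [main=B topic=B]
After op 3 (commit): HEAD=main@C [main=C topic=B]
After op 4 (commit): HEAD=main@D [main=D topic=B]
After op 5 (reset): HEAD=main@A [main=A topic=B]
After op 6 (merge): HEAD=main@E [main=E topic=B]
After op 7 (checkout): HEAD=topic@B [main=E topic=B]
After op 8 (merge): HEAD=topic@F [main=E topic=F]
After op 9 (checkout): HEAD=main@E [main=E topic=F]
After op 10 (commit): HEAD=main@G [main=G topic=F]
After op 11 (commit): HEAD=main@H [main=H topic=F]
After op 12 (checkout): HEAD=topic@F [main=H topic=F]

Answer: A B E F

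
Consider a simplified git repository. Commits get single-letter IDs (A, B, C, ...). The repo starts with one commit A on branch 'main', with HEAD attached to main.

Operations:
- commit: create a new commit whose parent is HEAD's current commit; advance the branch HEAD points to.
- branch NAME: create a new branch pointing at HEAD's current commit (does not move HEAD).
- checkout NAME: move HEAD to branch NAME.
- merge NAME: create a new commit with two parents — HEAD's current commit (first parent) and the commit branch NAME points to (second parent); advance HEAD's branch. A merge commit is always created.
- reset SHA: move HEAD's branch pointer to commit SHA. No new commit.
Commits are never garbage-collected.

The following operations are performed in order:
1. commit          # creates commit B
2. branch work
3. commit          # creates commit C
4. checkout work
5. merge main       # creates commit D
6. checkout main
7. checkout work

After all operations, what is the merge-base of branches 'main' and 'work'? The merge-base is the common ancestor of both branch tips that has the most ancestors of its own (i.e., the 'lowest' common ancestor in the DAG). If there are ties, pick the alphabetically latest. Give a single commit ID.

Answer: C

Derivation:
After op 1 (commit): HEAD=main@B [main=B]
After op 2 (branch): HEAD=main@B [main=B work=B]
After op 3 (commit): HEAD=main@C [main=C work=B]
After op 4 (checkout): HEAD=work@B [main=C work=B]
After op 5 (merge): HEAD=work@D [main=C work=D]
After op 6 (checkout): HEAD=main@C [main=C work=D]
After op 7 (checkout): HEAD=work@D [main=C work=D]
ancestors(main=C): ['A', 'B', 'C']
ancestors(work=D): ['A', 'B', 'C', 'D']
common: ['A', 'B', 'C']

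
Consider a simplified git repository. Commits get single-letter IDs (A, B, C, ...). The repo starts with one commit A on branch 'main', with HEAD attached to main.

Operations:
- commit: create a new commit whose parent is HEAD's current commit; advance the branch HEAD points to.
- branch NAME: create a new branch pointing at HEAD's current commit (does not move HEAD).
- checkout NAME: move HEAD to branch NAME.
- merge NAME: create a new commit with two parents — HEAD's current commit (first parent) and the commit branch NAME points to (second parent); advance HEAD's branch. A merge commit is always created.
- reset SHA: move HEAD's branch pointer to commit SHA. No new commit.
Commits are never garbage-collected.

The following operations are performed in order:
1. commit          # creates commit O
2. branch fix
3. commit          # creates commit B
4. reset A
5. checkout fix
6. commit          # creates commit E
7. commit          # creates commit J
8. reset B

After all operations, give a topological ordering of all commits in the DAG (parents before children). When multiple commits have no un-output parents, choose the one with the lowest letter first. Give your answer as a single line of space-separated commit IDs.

Answer: A O B E J

Derivation:
After op 1 (commit): HEAD=main@O [main=O]
After op 2 (branch): HEAD=main@O [fix=O main=O]
After op 3 (commit): HEAD=main@B [fix=O main=B]
After op 4 (reset): HEAD=main@A [fix=O main=A]
After op 5 (checkout): HEAD=fix@O [fix=O main=A]
After op 6 (commit): HEAD=fix@E [fix=E main=A]
After op 7 (commit): HEAD=fix@J [fix=J main=A]
After op 8 (reset): HEAD=fix@B [fix=B main=A]
commit A: parents=[]
commit B: parents=['O']
commit E: parents=['O']
commit J: parents=['E']
commit O: parents=['A']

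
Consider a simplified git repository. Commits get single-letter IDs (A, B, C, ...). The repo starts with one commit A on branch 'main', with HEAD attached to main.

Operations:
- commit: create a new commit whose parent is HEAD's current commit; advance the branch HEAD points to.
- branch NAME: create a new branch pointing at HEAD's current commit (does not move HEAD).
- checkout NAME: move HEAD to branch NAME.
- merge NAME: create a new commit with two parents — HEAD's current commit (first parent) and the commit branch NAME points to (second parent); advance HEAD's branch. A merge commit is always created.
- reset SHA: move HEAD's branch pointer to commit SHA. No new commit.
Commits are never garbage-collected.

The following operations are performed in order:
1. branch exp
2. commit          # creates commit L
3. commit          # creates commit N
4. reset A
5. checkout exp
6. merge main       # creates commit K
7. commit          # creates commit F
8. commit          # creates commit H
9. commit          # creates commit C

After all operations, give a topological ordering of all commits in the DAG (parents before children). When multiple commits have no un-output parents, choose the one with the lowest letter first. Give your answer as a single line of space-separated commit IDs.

After op 1 (branch): HEAD=main@A [exp=A main=A]
After op 2 (commit): HEAD=main@L [exp=A main=L]
After op 3 (commit): HEAD=main@N [exp=A main=N]
After op 4 (reset): HEAD=main@A [exp=A main=A]
After op 5 (checkout): HEAD=exp@A [exp=A main=A]
After op 6 (merge): HEAD=exp@K [exp=K main=A]
After op 7 (commit): HEAD=exp@F [exp=F main=A]
After op 8 (commit): HEAD=exp@H [exp=H main=A]
After op 9 (commit): HEAD=exp@C [exp=C main=A]
commit A: parents=[]
commit C: parents=['H']
commit F: parents=['K']
commit H: parents=['F']
commit K: parents=['A', 'A']
commit L: parents=['A']
commit N: parents=['L']

Answer: A K F H C L N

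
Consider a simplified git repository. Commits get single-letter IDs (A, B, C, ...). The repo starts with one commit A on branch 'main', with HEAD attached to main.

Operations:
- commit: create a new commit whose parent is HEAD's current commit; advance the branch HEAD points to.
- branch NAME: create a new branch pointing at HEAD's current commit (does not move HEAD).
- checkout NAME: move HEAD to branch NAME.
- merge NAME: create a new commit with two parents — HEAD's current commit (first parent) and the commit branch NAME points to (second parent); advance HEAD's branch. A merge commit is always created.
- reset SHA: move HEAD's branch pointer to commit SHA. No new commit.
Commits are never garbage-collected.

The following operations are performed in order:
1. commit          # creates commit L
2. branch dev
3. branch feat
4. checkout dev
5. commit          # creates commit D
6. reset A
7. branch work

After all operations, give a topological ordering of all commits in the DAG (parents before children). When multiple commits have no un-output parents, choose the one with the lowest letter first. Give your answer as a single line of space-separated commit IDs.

After op 1 (commit): HEAD=main@L [main=L]
After op 2 (branch): HEAD=main@L [dev=L main=L]
After op 3 (branch): HEAD=main@L [dev=L feat=L main=L]
After op 4 (checkout): HEAD=dev@L [dev=L feat=L main=L]
After op 5 (commit): HEAD=dev@D [dev=D feat=L main=L]
After op 6 (reset): HEAD=dev@A [dev=A feat=L main=L]
After op 7 (branch): HEAD=dev@A [dev=A feat=L main=L work=A]
commit A: parents=[]
commit D: parents=['L']
commit L: parents=['A']

Answer: A L D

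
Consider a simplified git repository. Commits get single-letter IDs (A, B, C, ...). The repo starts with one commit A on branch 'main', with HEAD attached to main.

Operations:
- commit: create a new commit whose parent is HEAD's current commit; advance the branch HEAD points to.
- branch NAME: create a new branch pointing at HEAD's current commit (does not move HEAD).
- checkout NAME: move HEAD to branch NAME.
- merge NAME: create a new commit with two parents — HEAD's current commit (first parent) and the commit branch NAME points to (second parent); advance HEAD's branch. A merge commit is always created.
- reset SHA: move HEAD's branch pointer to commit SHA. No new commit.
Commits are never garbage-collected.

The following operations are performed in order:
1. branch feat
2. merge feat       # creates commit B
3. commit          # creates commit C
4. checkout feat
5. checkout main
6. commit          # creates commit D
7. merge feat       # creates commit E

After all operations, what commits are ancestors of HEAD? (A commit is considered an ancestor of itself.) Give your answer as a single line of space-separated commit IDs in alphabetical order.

Answer: A B C D E

Derivation:
After op 1 (branch): HEAD=main@A [feat=A main=A]
After op 2 (merge): HEAD=main@B [feat=A main=B]
After op 3 (commit): HEAD=main@C [feat=A main=C]
After op 4 (checkout): HEAD=feat@A [feat=A main=C]
After op 5 (checkout): HEAD=main@C [feat=A main=C]
After op 6 (commit): HEAD=main@D [feat=A main=D]
After op 7 (merge): HEAD=main@E [feat=A main=E]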